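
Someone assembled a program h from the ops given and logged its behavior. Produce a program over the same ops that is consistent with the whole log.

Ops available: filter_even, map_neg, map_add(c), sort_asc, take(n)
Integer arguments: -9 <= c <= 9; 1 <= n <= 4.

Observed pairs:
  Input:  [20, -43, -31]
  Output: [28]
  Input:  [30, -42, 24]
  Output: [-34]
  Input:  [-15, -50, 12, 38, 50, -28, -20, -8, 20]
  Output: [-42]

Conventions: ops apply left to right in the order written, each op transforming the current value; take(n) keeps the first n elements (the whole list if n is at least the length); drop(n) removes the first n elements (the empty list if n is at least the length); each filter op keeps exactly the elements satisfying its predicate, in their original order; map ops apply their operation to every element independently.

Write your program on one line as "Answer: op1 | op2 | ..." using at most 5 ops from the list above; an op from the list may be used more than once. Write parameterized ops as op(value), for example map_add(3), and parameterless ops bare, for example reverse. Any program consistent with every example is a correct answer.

filter_even | sort_asc | map_add(8) | take(1)

Check, running the answer program on each example:
  [20, -43, -31] -> [20] -> [20] -> [28] -> [28]
  [30, -42, 24] -> [30, -42, 24] -> [-42, 24, 30] -> [-34, 32, 38] -> [-34]
  [-15, -50, 12, 38, 50, -28, -20, -8, 20] -> [-50, 12, 38, 50, -28, -20, -8, 20] -> [-50, -28, -20, -8, 12, 20, 38, 50] -> [-42, -20, -12, 0, 20, 28, 46, 58] -> [-42]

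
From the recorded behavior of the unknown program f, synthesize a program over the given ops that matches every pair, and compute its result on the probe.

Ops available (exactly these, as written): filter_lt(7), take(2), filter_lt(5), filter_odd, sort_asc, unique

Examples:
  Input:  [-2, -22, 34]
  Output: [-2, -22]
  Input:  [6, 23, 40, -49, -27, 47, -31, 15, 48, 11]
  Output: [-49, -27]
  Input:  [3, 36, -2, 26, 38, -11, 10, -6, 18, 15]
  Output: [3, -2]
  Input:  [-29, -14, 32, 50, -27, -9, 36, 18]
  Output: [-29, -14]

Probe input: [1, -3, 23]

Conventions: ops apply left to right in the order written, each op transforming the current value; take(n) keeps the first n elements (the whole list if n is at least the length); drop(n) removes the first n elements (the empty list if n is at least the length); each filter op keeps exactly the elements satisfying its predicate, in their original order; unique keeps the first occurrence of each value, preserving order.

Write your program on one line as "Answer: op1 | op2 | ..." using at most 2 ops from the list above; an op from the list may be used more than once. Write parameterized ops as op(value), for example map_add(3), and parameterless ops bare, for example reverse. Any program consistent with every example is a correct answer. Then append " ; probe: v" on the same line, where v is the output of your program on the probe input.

filter_lt(5) | take(2) ; probe: [1, -3]

Check, running the answer program on each example:
  [-2, -22, 34] -> [-2, -22] -> [-2, -22]
  [6, 23, 40, -49, -27, 47, -31, 15, 48, 11] -> [-49, -27, -31] -> [-49, -27]
  [3, 36, -2, 26, 38, -11, 10, -6, 18, 15] -> [3, -2, -11, -6] -> [3, -2]
  [-29, -14, 32, 50, -27, -9, 36, 18] -> [-29, -14, -27, -9] -> [-29, -14]
  probe: [1, -3, 23] -> [1, -3] -> [1, -3]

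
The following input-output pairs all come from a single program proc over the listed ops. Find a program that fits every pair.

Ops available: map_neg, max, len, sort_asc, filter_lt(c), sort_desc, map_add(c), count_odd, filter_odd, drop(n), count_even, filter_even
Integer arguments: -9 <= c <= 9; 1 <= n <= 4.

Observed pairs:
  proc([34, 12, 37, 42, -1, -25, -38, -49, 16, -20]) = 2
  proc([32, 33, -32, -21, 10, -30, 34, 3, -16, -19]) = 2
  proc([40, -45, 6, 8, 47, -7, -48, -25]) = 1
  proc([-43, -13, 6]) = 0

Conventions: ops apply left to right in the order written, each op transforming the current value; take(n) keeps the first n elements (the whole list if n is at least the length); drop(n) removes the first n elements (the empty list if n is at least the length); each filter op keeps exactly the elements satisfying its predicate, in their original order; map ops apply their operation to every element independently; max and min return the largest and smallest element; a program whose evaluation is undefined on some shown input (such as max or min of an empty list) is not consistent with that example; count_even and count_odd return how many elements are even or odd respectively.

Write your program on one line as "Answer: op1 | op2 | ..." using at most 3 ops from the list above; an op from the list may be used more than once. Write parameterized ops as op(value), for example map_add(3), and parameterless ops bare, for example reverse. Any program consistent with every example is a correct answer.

map_neg | filter_lt(5) | count_odd

Check, running the answer program on each example:
  [34, 12, 37, 42, -1, -25, -38, -49, 16, -20] -> [-34, -12, -37, -42, 1, 25, 38, 49, -16, 20] -> [-34, -12, -37, -42, 1, -16] -> 2
  [32, 33, -32, -21, 10, -30, 34, 3, -16, -19] -> [-32, -33, 32, 21, -10, 30, -34, -3, 16, 19] -> [-32, -33, -10, -34, -3] -> 2
  [40, -45, 6, 8, 47, -7, -48, -25] -> [-40, 45, -6, -8, -47, 7, 48, 25] -> [-40, -6, -8, -47] -> 1
  [-43, -13, 6] -> [43, 13, -6] -> [-6] -> 0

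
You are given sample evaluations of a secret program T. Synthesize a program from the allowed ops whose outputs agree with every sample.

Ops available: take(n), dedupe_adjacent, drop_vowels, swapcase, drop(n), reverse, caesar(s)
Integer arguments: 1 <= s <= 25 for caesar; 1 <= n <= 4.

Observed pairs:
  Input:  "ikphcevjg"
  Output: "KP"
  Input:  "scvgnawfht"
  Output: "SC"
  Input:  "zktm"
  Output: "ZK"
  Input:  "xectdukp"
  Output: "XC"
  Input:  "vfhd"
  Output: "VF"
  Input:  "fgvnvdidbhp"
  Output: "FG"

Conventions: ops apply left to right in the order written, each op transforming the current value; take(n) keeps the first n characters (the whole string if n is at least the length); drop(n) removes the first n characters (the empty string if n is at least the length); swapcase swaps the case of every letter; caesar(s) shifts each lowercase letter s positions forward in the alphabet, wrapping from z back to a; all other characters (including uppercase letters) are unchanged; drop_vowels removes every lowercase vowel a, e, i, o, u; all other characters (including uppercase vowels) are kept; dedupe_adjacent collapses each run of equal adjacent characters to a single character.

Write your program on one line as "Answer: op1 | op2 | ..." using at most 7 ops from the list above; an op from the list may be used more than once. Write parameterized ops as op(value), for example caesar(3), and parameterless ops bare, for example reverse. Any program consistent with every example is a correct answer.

reverse | drop_vowels | swapcase | reverse | dedupe_adjacent | take(2)

Check, running the answer program on each example:
  "ikphcevjg" -> "gjvechpki" -> "gjvchpk" -> "GJVCHPK" -> "KPHCVJG" -> "KPHCVJG" -> "KP"
  "scvgnawfht" -> "thfwangvcs" -> "thfwngvcs" -> "THFWNGVCS" -> "SCVGNWFHT" -> "SCVGNWFHT" -> "SC"
  "zktm" -> "mtkz" -> "mtkz" -> "MTKZ" -> "ZKTM" -> "ZKTM" -> "ZK"
  "xectdukp" -> "pkudtcex" -> "pkdtcx" -> "PKDTCX" -> "XCTDKP" -> "XCTDKP" -> "XC"
  "vfhd" -> "dhfv" -> "dhfv" -> "DHFV" -> "VFHD" -> "VFHD" -> "VF"
  "fgvnvdidbhp" -> "phbdidvnvgf" -> "phbddvnvgf" -> "PHBDDVNVGF" -> "FGVNVDDBHP" -> "FGVNVDBHP" -> "FG"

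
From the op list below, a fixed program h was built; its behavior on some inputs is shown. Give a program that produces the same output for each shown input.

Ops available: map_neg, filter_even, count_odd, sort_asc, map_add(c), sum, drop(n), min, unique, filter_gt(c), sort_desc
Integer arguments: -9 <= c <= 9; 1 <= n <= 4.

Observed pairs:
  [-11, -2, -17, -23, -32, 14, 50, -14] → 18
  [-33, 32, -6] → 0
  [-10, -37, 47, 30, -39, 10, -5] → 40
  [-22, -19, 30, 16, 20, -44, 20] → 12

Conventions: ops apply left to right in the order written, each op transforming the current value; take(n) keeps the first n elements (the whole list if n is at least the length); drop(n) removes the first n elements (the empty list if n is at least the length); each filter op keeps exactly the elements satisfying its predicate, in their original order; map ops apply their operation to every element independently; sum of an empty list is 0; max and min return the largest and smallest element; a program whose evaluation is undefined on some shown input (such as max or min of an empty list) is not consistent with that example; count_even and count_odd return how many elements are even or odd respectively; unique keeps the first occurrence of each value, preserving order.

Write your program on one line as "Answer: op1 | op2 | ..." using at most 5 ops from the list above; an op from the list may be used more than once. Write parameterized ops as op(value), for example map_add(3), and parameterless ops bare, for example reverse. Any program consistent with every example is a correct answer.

drop(3) | filter_even | sort_asc | sum

Check, running the answer program on each example:
  [-11, -2, -17, -23, -32, 14, 50, -14] -> [-23, -32, 14, 50, -14] -> [-32, 14, 50, -14] -> [-32, -14, 14, 50] -> 18
  [-33, 32, -6] -> [] -> [] -> [] -> 0
  [-10, -37, 47, 30, -39, 10, -5] -> [30, -39, 10, -5] -> [30, 10] -> [10, 30] -> 40
  [-22, -19, 30, 16, 20, -44, 20] -> [16, 20, -44, 20] -> [16, 20, -44, 20] -> [-44, 16, 20, 20] -> 12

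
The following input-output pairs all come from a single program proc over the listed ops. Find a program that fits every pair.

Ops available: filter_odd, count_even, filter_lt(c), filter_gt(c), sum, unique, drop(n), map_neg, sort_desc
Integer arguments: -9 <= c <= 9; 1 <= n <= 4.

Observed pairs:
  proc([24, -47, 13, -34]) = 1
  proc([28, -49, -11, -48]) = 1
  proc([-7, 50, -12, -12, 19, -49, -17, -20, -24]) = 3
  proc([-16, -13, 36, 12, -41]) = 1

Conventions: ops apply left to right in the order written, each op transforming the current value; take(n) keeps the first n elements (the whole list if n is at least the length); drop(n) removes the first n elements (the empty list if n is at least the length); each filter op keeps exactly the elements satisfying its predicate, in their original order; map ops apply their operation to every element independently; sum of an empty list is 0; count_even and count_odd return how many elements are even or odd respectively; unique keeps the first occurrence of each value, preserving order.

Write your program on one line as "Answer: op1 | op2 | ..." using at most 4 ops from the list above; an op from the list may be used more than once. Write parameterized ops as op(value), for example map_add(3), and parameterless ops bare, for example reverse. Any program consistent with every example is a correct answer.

unique | map_neg | filter_gt(9) | count_even

Check, running the answer program on each example:
  [24, -47, 13, -34] -> [24, -47, 13, -34] -> [-24, 47, -13, 34] -> [47, 34] -> 1
  [28, -49, -11, -48] -> [28, -49, -11, -48] -> [-28, 49, 11, 48] -> [49, 11, 48] -> 1
  [-7, 50, -12, -12, 19, -49, -17, -20, -24] -> [-7, 50, -12, 19, -49, -17, -20, -24] -> [7, -50, 12, -19, 49, 17, 20, 24] -> [12, 49, 17, 20, 24] -> 3
  [-16, -13, 36, 12, -41] -> [-16, -13, 36, 12, -41] -> [16, 13, -36, -12, 41] -> [16, 13, 41] -> 1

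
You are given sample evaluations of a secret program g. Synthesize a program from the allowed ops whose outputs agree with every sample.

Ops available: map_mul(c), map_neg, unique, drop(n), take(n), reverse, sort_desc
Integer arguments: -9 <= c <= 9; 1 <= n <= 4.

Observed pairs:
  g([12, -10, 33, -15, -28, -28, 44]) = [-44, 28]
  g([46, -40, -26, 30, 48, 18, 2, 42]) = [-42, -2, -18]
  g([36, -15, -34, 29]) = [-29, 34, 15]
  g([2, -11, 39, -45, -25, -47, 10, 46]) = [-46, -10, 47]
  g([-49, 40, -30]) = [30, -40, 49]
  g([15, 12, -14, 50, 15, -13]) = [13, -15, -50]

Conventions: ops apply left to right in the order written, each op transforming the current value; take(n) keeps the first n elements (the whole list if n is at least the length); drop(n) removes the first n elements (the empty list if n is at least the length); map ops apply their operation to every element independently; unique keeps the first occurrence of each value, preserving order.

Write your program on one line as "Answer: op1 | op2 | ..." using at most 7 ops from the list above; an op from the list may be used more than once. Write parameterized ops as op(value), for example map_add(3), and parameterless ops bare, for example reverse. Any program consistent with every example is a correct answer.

map_neg | reverse | take(3) | reverse | unique | reverse

Check, running the answer program on each example:
  [12, -10, 33, -15, -28, -28, 44] -> [-12, 10, -33, 15, 28, 28, -44] -> [-44, 28, 28, 15, -33, 10, -12] -> [-44, 28, 28] -> [28, 28, -44] -> [28, -44] -> [-44, 28]
  [46, -40, -26, 30, 48, 18, 2, 42] -> [-46, 40, 26, -30, -48, -18, -2, -42] -> [-42, -2, -18, -48, -30, 26, 40, -46] -> [-42, -2, -18] -> [-18, -2, -42] -> [-18, -2, -42] -> [-42, -2, -18]
  [36, -15, -34, 29] -> [-36, 15, 34, -29] -> [-29, 34, 15, -36] -> [-29, 34, 15] -> [15, 34, -29] -> [15, 34, -29] -> [-29, 34, 15]
  [2, -11, 39, -45, -25, -47, 10, 46] -> [-2, 11, -39, 45, 25, 47, -10, -46] -> [-46, -10, 47, 25, 45, -39, 11, -2] -> [-46, -10, 47] -> [47, -10, -46] -> [47, -10, -46] -> [-46, -10, 47]
  [-49, 40, -30] -> [49, -40, 30] -> [30, -40, 49] -> [30, -40, 49] -> [49, -40, 30] -> [49, -40, 30] -> [30, -40, 49]
  [15, 12, -14, 50, 15, -13] -> [-15, -12, 14, -50, -15, 13] -> [13, -15, -50, 14, -12, -15] -> [13, -15, -50] -> [-50, -15, 13] -> [-50, -15, 13] -> [13, -15, -50]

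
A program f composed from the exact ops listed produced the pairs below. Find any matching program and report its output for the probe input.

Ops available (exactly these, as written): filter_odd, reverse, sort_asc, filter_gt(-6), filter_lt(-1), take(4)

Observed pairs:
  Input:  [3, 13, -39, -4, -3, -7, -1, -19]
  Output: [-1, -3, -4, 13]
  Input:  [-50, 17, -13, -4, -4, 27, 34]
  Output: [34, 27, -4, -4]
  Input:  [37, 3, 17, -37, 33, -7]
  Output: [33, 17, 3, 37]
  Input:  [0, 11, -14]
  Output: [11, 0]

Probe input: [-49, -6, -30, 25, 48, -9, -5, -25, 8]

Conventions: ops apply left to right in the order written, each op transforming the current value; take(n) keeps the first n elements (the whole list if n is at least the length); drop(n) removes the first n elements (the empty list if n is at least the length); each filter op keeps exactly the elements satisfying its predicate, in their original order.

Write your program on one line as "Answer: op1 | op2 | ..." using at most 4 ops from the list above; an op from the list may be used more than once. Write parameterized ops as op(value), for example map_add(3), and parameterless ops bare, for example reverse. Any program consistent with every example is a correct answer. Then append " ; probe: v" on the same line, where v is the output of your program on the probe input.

filter_gt(-6) | reverse | take(4) ; probe: [8, -5, 48, 25]

Check, running the answer program on each example:
  [3, 13, -39, -4, -3, -7, -1, -19] -> [3, 13, -4, -3, -1] -> [-1, -3, -4, 13, 3] -> [-1, -3, -4, 13]
  [-50, 17, -13, -4, -4, 27, 34] -> [17, -4, -4, 27, 34] -> [34, 27, -4, -4, 17] -> [34, 27, -4, -4]
  [37, 3, 17, -37, 33, -7] -> [37, 3, 17, 33] -> [33, 17, 3, 37] -> [33, 17, 3, 37]
  [0, 11, -14] -> [0, 11] -> [11, 0] -> [11, 0]
  probe: [-49, -6, -30, 25, 48, -9, -5, -25, 8] -> [25, 48, -5, 8] -> [8, -5, 48, 25] -> [8, -5, 48, 25]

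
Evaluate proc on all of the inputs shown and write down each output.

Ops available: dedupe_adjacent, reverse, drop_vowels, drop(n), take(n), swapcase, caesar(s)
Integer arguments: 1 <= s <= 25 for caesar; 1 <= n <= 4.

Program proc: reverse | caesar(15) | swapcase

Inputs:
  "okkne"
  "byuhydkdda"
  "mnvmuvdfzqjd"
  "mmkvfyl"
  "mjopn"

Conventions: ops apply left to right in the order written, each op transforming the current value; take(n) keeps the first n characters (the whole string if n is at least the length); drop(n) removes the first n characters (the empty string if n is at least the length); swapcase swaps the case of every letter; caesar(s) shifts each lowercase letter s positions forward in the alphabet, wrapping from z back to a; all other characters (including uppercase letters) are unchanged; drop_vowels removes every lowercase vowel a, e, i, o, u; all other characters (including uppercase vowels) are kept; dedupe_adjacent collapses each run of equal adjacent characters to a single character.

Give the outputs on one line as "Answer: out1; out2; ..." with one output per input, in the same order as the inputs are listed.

Execution, op by op:
  "okkne" -> "enkko" -> "tczzd" -> "TCZZD"
  "byuhydkdda" -> "addkdyhuyb" -> "psszsnwjnq" -> "PSSZSNWJNQ"
  "mnvmuvdfzqjd" -> "djqzfdvumvnm" -> "syfouskjbkcb" -> "SYFOUSKJBKCB"
  "mmkvfyl" -> "lyfvkmm" -> "anukzbb" -> "ANUKZBB"
  "mjopn" -> "npojm" -> "cedyb" -> "CEDYB"

"TCZZD"; "PSSZSNWJNQ"; "SYFOUSKJBKCB"; "ANUKZBB"; "CEDYB"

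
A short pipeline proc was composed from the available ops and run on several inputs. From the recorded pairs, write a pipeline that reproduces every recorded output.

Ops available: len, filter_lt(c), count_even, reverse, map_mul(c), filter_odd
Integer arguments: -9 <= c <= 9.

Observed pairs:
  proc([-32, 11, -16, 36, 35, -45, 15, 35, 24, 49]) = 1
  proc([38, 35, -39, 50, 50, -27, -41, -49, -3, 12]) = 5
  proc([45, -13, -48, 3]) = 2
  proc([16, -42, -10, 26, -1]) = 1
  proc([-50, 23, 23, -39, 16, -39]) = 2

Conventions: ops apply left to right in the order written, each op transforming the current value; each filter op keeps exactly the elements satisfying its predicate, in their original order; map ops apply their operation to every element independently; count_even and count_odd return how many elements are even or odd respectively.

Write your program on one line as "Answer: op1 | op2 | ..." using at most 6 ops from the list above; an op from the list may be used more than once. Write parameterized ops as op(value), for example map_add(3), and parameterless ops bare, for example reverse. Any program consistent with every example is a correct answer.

reverse | filter_lt(9) | filter_odd | reverse | len

Check, running the answer program on each example:
  [-32, 11, -16, 36, 35, -45, 15, 35, 24, 49] -> [49, 24, 35, 15, -45, 35, 36, -16, 11, -32] -> [-45, -16, -32] -> [-45] -> [-45] -> 1
  [38, 35, -39, 50, 50, -27, -41, -49, -3, 12] -> [12, -3, -49, -41, -27, 50, 50, -39, 35, 38] -> [-3, -49, -41, -27, -39] -> [-3, -49, -41, -27, -39] -> [-39, -27, -41, -49, -3] -> 5
  [45, -13, -48, 3] -> [3, -48, -13, 45] -> [3, -48, -13] -> [3, -13] -> [-13, 3] -> 2
  [16, -42, -10, 26, -1] -> [-1, 26, -10, -42, 16] -> [-1, -10, -42] -> [-1] -> [-1] -> 1
  [-50, 23, 23, -39, 16, -39] -> [-39, 16, -39, 23, 23, -50] -> [-39, -39, -50] -> [-39, -39] -> [-39, -39] -> 2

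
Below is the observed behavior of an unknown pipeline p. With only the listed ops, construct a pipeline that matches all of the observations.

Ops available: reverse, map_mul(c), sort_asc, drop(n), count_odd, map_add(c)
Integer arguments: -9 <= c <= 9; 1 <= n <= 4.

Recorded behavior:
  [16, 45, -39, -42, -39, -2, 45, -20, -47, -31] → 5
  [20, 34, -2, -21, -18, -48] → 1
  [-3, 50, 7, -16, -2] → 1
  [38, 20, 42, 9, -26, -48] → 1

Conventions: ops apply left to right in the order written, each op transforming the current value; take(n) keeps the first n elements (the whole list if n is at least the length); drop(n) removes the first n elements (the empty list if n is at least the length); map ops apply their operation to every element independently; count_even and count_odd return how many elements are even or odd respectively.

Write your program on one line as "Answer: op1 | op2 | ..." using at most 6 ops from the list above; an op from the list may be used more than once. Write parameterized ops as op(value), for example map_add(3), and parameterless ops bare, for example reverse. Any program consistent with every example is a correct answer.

drop(2) | map_add(6) | map_add(-7) | map_add(-9) | map_mul(5) | count_odd

Check, running the answer program on each example:
  [16, 45, -39, -42, -39, -2, 45, -20, -47, -31] -> [-39, -42, -39, -2, 45, -20, -47, -31] -> [-33, -36, -33, 4, 51, -14, -41, -25] -> [-40, -43, -40, -3, 44, -21, -48, -32] -> [-49, -52, -49, -12, 35, -30, -57, -41] -> [-245, -260, -245, -60, 175, -150, -285, -205] -> 5
  [20, 34, -2, -21, -18, -48] -> [-2, -21, -18, -48] -> [4, -15, -12, -42] -> [-3, -22, -19, -49] -> [-12, -31, -28, -58] -> [-60, -155, -140, -290] -> 1
  [-3, 50, 7, -16, -2] -> [7, -16, -2] -> [13, -10, 4] -> [6, -17, -3] -> [-3, -26, -12] -> [-15, -130, -60] -> 1
  [38, 20, 42, 9, -26, -48] -> [42, 9, -26, -48] -> [48, 15, -20, -42] -> [41, 8, -27, -49] -> [32, -1, -36, -58] -> [160, -5, -180, -290] -> 1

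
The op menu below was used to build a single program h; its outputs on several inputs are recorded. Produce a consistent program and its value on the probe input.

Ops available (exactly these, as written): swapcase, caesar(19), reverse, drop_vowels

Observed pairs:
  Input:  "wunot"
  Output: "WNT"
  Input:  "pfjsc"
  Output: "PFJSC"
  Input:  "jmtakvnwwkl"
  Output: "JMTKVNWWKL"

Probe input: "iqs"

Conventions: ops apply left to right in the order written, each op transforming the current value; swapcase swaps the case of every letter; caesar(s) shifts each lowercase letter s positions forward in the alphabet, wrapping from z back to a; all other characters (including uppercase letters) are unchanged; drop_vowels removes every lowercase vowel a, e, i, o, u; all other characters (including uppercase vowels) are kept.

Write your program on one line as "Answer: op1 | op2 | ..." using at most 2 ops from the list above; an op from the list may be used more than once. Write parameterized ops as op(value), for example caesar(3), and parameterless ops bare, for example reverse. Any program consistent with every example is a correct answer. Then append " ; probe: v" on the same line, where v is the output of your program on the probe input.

drop_vowels | swapcase ; probe: "QS"

Check, running the answer program on each example:
  "wunot" -> "wnt" -> "WNT"
  "pfjsc" -> "pfjsc" -> "PFJSC"
  "jmtakvnwwkl" -> "jmtkvnwwkl" -> "JMTKVNWWKL"
  probe: "iqs" -> "qs" -> "QS"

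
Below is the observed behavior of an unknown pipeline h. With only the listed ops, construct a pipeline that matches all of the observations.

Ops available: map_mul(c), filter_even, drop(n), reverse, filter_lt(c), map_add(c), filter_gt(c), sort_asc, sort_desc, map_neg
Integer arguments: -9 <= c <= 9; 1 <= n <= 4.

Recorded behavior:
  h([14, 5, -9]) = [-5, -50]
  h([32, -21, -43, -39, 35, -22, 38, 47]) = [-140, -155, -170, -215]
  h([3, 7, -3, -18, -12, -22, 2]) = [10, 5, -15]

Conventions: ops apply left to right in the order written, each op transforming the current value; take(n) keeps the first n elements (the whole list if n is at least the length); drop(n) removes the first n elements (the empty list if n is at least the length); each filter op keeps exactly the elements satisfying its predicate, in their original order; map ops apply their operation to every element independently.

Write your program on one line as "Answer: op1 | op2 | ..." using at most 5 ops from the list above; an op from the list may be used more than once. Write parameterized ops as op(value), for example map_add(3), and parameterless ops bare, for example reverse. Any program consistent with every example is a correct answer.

filter_gt(0) | sort_desc | map_add(-4) | map_mul(-5) | reverse

Check, running the answer program on each example:
  [14, 5, -9] -> [14, 5] -> [14, 5] -> [10, 1] -> [-50, -5] -> [-5, -50]
  [32, -21, -43, -39, 35, -22, 38, 47] -> [32, 35, 38, 47] -> [47, 38, 35, 32] -> [43, 34, 31, 28] -> [-215, -170, -155, -140] -> [-140, -155, -170, -215]
  [3, 7, -3, -18, -12, -22, 2] -> [3, 7, 2] -> [7, 3, 2] -> [3, -1, -2] -> [-15, 5, 10] -> [10, 5, -15]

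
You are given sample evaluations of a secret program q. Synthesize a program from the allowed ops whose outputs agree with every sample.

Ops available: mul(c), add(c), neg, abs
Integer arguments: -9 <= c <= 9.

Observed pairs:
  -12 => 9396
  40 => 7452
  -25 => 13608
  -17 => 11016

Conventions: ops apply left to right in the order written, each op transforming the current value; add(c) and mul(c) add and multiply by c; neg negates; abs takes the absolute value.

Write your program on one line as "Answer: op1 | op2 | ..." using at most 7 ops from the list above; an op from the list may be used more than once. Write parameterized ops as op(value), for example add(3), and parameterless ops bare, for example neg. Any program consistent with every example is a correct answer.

add(-8) | add(-9) | mul(-9) | mul(4) | mul(9) | abs

Check, running the answer program on each example:
  -12 -> -20 -> -29 -> 261 -> 1044 -> 9396 -> 9396
  40 -> 32 -> 23 -> -207 -> -828 -> -7452 -> 7452
  -25 -> -33 -> -42 -> 378 -> 1512 -> 13608 -> 13608
  -17 -> -25 -> -34 -> 306 -> 1224 -> 11016 -> 11016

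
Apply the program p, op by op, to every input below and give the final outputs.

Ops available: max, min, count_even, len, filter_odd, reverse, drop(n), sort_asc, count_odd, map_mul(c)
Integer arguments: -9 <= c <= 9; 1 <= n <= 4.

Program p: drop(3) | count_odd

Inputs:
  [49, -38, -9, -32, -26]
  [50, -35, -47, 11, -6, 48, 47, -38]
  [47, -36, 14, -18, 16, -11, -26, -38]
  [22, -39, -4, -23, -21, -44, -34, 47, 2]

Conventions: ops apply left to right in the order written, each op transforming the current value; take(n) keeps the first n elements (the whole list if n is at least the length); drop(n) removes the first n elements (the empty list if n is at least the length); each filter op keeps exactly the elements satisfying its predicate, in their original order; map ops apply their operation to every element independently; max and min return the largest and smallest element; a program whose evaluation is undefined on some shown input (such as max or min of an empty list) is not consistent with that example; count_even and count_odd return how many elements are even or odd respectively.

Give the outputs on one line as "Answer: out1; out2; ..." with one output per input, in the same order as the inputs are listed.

0; 2; 1; 3

Execution, op by op:
  [49, -38, -9, -32, -26] -> [-32, -26] -> 0
  [50, -35, -47, 11, -6, 48, 47, -38] -> [11, -6, 48, 47, -38] -> 2
  [47, -36, 14, -18, 16, -11, -26, -38] -> [-18, 16, -11, -26, -38] -> 1
  [22, -39, -4, -23, -21, -44, -34, 47, 2] -> [-23, -21, -44, -34, 47, 2] -> 3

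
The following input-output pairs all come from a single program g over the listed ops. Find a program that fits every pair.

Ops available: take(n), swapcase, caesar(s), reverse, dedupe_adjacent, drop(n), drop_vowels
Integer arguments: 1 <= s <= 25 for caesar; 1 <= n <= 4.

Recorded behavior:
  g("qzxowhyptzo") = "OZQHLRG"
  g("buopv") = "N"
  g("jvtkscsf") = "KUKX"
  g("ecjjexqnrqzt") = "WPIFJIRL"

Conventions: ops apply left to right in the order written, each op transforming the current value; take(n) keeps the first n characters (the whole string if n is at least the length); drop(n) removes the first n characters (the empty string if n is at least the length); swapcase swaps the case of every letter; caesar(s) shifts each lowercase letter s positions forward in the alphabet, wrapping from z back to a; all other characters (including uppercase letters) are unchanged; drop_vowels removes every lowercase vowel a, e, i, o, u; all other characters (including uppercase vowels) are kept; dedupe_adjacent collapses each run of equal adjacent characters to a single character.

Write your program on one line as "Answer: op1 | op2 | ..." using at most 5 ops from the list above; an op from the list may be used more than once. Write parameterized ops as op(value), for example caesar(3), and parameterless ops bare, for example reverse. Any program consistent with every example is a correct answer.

caesar(3) | caesar(14) | caesar(1) | swapcase | drop(4)

Check, running the answer program on each example:
  "qzxowhyptzo" -> "tcarzkbswcr" -> "hqofnypgkqf" -> "irpgozqhlrg" -> "IRPGOZQHLRG" -> "OZQHLRG"
  "buopv" -> "exrsy" -> "slfgm" -> "tmghn" -> "TMGHN" -> "N"
  "jvtkscsf" -> "mywnvfvi" -> "amkbjtjw" -> "bnlckukx" -> "BNLCKUKX" -> "KUKX"
  "ecjjexqnrqzt" -> "hfmmhatqutcw" -> "vtaavoheihqk" -> "wubbwpifjirl" -> "WUBBWPIFJIRL" -> "WPIFJIRL"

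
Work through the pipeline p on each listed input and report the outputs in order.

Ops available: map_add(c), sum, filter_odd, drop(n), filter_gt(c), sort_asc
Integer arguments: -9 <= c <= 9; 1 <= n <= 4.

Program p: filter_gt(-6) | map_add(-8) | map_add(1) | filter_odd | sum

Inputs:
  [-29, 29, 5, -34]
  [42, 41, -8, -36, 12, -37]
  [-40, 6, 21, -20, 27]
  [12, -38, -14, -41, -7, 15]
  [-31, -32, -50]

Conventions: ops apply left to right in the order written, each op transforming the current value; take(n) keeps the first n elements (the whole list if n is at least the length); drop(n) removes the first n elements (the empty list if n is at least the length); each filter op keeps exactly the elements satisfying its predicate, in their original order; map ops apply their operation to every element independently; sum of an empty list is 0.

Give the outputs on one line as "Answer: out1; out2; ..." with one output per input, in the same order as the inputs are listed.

0; 40; -1; 5; 0

Execution, op by op:
  [-29, 29, 5, -34] -> [29, 5] -> [21, -3] -> [22, -2] -> [] -> 0
  [42, 41, -8, -36, 12, -37] -> [42, 41, 12] -> [34, 33, 4] -> [35, 34, 5] -> [35, 5] -> 40
  [-40, 6, 21, -20, 27] -> [6, 21, 27] -> [-2, 13, 19] -> [-1, 14, 20] -> [-1] -> -1
  [12, -38, -14, -41, -7, 15] -> [12, 15] -> [4, 7] -> [5, 8] -> [5] -> 5
  [-31, -32, -50] -> [] -> [] -> [] -> [] -> 0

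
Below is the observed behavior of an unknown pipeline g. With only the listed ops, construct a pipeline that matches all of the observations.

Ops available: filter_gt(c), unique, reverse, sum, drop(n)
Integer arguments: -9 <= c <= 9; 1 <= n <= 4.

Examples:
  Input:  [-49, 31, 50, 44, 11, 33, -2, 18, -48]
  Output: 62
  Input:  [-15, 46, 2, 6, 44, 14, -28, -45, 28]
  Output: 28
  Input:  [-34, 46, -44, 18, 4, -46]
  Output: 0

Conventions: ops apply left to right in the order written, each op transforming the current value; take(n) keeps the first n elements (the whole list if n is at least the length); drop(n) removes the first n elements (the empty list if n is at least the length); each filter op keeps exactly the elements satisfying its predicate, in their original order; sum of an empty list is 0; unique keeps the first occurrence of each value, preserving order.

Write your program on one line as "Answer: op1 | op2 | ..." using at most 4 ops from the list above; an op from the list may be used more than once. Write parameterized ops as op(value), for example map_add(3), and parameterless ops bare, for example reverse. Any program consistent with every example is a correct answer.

filter_gt(6) | drop(3) | reverse | sum

Check, running the answer program on each example:
  [-49, 31, 50, 44, 11, 33, -2, 18, -48] -> [31, 50, 44, 11, 33, 18] -> [11, 33, 18] -> [18, 33, 11] -> 62
  [-15, 46, 2, 6, 44, 14, -28, -45, 28] -> [46, 44, 14, 28] -> [28] -> [28] -> 28
  [-34, 46, -44, 18, 4, -46] -> [46, 18] -> [] -> [] -> 0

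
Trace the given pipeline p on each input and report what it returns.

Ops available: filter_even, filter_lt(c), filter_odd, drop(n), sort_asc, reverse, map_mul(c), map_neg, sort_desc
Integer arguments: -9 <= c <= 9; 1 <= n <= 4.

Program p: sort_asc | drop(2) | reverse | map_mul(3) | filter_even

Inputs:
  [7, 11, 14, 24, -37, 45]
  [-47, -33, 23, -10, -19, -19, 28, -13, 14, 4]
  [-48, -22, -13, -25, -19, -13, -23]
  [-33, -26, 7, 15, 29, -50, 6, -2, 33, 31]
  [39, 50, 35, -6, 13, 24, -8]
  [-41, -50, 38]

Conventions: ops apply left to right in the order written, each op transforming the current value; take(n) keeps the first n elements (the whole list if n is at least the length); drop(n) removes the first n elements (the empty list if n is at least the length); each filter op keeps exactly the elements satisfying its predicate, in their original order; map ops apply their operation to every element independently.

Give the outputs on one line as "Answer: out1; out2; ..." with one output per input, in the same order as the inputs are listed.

Execution, op by op:
  [7, 11, 14, 24, -37, 45] -> [-37, 7, 11, 14, 24, 45] -> [11, 14, 24, 45] -> [45, 24, 14, 11] -> [135, 72, 42, 33] -> [72, 42]
  [-47, -33, 23, -10, -19, -19, 28, -13, 14, 4] -> [-47, -33, -19, -19, -13, -10, 4, 14, 23, 28] -> [-19, -19, -13, -10, 4, 14, 23, 28] -> [28, 23, 14, 4, -10, -13, -19, -19] -> [84, 69, 42, 12, -30, -39, -57, -57] -> [84, 42, 12, -30]
  [-48, -22, -13, -25, -19, -13, -23] -> [-48, -25, -23, -22, -19, -13, -13] -> [-23, -22, -19, -13, -13] -> [-13, -13, -19, -22, -23] -> [-39, -39, -57, -66, -69] -> [-66]
  [-33, -26, 7, 15, 29, -50, 6, -2, 33, 31] -> [-50, -33, -26, -2, 6, 7, 15, 29, 31, 33] -> [-26, -2, 6, 7, 15, 29, 31, 33] -> [33, 31, 29, 15, 7, 6, -2, -26] -> [99, 93, 87, 45, 21, 18, -6, -78] -> [18, -6, -78]
  [39, 50, 35, -6, 13, 24, -8] -> [-8, -6, 13, 24, 35, 39, 50] -> [13, 24, 35, 39, 50] -> [50, 39, 35, 24, 13] -> [150, 117, 105, 72, 39] -> [150, 72]
  [-41, -50, 38] -> [-50, -41, 38] -> [38] -> [38] -> [114] -> [114]

[72, 42]; [84, 42, 12, -30]; [-66]; [18, -6, -78]; [150, 72]; [114]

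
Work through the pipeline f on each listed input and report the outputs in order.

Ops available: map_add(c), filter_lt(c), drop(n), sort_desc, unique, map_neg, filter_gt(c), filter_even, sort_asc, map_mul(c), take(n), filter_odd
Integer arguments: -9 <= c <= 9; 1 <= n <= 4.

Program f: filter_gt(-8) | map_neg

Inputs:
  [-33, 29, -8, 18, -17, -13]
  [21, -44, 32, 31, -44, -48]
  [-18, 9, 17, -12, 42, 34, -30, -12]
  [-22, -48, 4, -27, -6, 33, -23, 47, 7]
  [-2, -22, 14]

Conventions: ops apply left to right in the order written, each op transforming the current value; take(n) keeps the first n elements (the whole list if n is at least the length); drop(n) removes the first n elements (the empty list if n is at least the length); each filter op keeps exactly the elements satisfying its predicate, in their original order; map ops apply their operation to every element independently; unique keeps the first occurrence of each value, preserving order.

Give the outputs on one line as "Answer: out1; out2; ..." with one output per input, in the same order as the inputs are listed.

[-29, -18]; [-21, -32, -31]; [-9, -17, -42, -34]; [-4, 6, -33, -47, -7]; [2, -14]

Execution, op by op:
  [-33, 29, -8, 18, -17, -13] -> [29, 18] -> [-29, -18]
  [21, -44, 32, 31, -44, -48] -> [21, 32, 31] -> [-21, -32, -31]
  [-18, 9, 17, -12, 42, 34, -30, -12] -> [9, 17, 42, 34] -> [-9, -17, -42, -34]
  [-22, -48, 4, -27, -6, 33, -23, 47, 7] -> [4, -6, 33, 47, 7] -> [-4, 6, -33, -47, -7]
  [-2, -22, 14] -> [-2, 14] -> [2, -14]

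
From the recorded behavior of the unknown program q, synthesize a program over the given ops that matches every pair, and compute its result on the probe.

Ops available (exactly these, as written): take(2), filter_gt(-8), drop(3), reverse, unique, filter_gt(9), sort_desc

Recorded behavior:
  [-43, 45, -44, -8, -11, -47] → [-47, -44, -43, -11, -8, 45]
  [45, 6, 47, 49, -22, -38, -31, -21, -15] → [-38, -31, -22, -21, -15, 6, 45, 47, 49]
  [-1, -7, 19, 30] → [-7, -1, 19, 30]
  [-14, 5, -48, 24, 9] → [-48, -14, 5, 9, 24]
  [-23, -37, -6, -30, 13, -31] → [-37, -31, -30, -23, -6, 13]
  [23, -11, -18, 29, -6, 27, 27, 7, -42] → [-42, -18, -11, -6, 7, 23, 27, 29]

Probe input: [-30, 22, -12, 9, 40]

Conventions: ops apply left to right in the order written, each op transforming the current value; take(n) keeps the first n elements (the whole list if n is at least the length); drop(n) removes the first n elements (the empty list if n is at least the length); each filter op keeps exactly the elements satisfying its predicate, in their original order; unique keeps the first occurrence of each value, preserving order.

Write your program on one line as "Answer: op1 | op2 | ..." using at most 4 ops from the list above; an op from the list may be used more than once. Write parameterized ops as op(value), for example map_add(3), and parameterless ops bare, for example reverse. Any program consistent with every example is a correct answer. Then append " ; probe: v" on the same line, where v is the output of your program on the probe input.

sort_desc | unique | reverse ; probe: [-30, -12, 9, 22, 40]

Check, running the answer program on each example:
  [-43, 45, -44, -8, -11, -47] -> [45, -8, -11, -43, -44, -47] -> [45, -8, -11, -43, -44, -47] -> [-47, -44, -43, -11, -8, 45]
  [45, 6, 47, 49, -22, -38, -31, -21, -15] -> [49, 47, 45, 6, -15, -21, -22, -31, -38] -> [49, 47, 45, 6, -15, -21, -22, -31, -38] -> [-38, -31, -22, -21, -15, 6, 45, 47, 49]
  [-1, -7, 19, 30] -> [30, 19, -1, -7] -> [30, 19, -1, -7] -> [-7, -1, 19, 30]
  [-14, 5, -48, 24, 9] -> [24, 9, 5, -14, -48] -> [24, 9, 5, -14, -48] -> [-48, -14, 5, 9, 24]
  [-23, -37, -6, -30, 13, -31] -> [13, -6, -23, -30, -31, -37] -> [13, -6, -23, -30, -31, -37] -> [-37, -31, -30, -23, -6, 13]
  [23, -11, -18, 29, -6, 27, 27, 7, -42] -> [29, 27, 27, 23, 7, -6, -11, -18, -42] -> [29, 27, 23, 7, -6, -11, -18, -42] -> [-42, -18, -11, -6, 7, 23, 27, 29]
  probe: [-30, 22, -12, 9, 40] -> [40, 22, 9, -12, -30] -> [40, 22, 9, -12, -30] -> [-30, -12, 9, 22, 40]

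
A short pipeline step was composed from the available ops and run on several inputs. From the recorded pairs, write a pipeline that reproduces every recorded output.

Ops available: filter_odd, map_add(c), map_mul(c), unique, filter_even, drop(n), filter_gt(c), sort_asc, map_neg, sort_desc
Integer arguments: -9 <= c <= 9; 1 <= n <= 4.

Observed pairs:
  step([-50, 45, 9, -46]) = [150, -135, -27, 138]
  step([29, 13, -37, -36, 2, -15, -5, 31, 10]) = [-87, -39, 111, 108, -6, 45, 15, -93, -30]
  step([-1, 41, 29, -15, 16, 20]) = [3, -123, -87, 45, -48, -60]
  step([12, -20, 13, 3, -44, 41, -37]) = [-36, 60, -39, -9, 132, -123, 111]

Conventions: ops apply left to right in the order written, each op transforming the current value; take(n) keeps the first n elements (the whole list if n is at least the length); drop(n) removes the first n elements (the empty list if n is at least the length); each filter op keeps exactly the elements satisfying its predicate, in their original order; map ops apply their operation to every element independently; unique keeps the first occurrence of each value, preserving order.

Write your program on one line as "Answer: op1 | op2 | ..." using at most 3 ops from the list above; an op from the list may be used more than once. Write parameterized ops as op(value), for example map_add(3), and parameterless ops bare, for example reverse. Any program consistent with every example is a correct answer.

map_neg | map_mul(3)

Check, running the answer program on each example:
  [-50, 45, 9, -46] -> [50, -45, -9, 46] -> [150, -135, -27, 138]
  [29, 13, -37, -36, 2, -15, -5, 31, 10] -> [-29, -13, 37, 36, -2, 15, 5, -31, -10] -> [-87, -39, 111, 108, -6, 45, 15, -93, -30]
  [-1, 41, 29, -15, 16, 20] -> [1, -41, -29, 15, -16, -20] -> [3, -123, -87, 45, -48, -60]
  [12, -20, 13, 3, -44, 41, -37] -> [-12, 20, -13, -3, 44, -41, 37] -> [-36, 60, -39, -9, 132, -123, 111]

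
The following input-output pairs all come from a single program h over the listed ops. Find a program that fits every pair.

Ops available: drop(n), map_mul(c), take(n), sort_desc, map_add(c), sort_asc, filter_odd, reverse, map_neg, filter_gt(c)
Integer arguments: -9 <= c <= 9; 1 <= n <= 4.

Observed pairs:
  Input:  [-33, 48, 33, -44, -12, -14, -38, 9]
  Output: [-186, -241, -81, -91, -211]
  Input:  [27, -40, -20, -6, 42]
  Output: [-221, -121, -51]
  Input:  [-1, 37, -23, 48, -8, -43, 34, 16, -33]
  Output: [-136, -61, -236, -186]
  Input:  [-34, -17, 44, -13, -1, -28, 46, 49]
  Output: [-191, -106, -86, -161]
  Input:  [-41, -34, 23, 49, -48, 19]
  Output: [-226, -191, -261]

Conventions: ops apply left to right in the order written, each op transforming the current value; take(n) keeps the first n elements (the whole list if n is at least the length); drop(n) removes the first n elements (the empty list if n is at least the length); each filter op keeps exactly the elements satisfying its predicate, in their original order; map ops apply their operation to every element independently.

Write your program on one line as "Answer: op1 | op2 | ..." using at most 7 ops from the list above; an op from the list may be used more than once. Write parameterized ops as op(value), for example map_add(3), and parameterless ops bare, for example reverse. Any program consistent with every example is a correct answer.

map_neg | filter_gt(4) | map_add(4) | map_add(-1) | map_mul(-5) | map_add(-6)

Check, running the answer program on each example:
  [-33, 48, 33, -44, -12, -14, -38, 9] -> [33, -48, -33, 44, 12, 14, 38, -9] -> [33, 44, 12, 14, 38] -> [37, 48, 16, 18, 42] -> [36, 47, 15, 17, 41] -> [-180, -235, -75, -85, -205] -> [-186, -241, -81, -91, -211]
  [27, -40, -20, -6, 42] -> [-27, 40, 20, 6, -42] -> [40, 20, 6] -> [44, 24, 10] -> [43, 23, 9] -> [-215, -115, -45] -> [-221, -121, -51]
  [-1, 37, -23, 48, -8, -43, 34, 16, -33] -> [1, -37, 23, -48, 8, 43, -34, -16, 33] -> [23, 8, 43, 33] -> [27, 12, 47, 37] -> [26, 11, 46, 36] -> [-130, -55, -230, -180] -> [-136, -61, -236, -186]
  [-34, -17, 44, -13, -1, -28, 46, 49] -> [34, 17, -44, 13, 1, 28, -46, -49] -> [34, 17, 13, 28] -> [38, 21, 17, 32] -> [37, 20, 16, 31] -> [-185, -100, -80, -155] -> [-191, -106, -86, -161]
  [-41, -34, 23, 49, -48, 19] -> [41, 34, -23, -49, 48, -19] -> [41, 34, 48] -> [45, 38, 52] -> [44, 37, 51] -> [-220, -185, -255] -> [-226, -191, -261]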